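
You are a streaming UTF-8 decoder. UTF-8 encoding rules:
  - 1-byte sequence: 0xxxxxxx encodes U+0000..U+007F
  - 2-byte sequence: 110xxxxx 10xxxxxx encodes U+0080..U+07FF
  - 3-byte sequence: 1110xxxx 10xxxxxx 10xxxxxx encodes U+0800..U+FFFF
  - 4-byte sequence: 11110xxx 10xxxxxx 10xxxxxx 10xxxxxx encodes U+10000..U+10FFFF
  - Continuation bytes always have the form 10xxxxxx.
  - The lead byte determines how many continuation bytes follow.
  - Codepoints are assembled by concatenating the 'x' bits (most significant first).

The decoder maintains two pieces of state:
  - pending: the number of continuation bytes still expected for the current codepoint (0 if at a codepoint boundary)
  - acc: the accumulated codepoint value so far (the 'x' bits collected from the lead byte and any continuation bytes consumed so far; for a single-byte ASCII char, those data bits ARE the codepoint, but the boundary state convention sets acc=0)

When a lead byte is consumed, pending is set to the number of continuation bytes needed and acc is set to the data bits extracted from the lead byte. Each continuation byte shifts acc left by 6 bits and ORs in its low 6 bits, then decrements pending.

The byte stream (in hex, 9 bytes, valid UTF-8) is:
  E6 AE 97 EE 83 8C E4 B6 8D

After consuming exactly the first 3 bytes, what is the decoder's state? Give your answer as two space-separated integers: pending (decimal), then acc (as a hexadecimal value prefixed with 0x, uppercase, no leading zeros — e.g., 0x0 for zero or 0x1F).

Answer: 0 0x6B97

Derivation:
Byte[0]=E6: 3-byte lead. pending=2, acc=0x6
Byte[1]=AE: continuation. acc=(acc<<6)|0x2E=0x1AE, pending=1
Byte[2]=97: continuation. acc=(acc<<6)|0x17=0x6B97, pending=0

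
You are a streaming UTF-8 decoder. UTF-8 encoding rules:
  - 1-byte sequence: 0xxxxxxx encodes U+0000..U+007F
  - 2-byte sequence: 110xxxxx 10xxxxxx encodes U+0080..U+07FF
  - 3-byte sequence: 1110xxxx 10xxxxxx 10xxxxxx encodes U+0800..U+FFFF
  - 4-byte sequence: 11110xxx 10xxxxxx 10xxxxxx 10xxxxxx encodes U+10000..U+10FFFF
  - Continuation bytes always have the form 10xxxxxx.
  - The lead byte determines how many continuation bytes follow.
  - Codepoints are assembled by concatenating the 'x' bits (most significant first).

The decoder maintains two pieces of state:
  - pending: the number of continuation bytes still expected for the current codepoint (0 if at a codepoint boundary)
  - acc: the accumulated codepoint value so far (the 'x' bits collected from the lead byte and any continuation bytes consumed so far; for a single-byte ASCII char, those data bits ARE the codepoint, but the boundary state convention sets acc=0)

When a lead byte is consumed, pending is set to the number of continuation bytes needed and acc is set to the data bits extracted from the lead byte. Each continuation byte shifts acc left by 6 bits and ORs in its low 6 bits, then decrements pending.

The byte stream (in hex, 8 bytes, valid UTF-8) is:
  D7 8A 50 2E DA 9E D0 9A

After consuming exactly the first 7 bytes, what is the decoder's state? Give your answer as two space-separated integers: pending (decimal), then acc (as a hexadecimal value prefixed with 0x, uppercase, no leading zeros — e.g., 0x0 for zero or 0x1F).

Byte[0]=D7: 2-byte lead. pending=1, acc=0x17
Byte[1]=8A: continuation. acc=(acc<<6)|0x0A=0x5CA, pending=0
Byte[2]=50: 1-byte. pending=0, acc=0x0
Byte[3]=2E: 1-byte. pending=0, acc=0x0
Byte[4]=DA: 2-byte lead. pending=1, acc=0x1A
Byte[5]=9E: continuation. acc=(acc<<6)|0x1E=0x69E, pending=0
Byte[6]=D0: 2-byte lead. pending=1, acc=0x10

Answer: 1 0x10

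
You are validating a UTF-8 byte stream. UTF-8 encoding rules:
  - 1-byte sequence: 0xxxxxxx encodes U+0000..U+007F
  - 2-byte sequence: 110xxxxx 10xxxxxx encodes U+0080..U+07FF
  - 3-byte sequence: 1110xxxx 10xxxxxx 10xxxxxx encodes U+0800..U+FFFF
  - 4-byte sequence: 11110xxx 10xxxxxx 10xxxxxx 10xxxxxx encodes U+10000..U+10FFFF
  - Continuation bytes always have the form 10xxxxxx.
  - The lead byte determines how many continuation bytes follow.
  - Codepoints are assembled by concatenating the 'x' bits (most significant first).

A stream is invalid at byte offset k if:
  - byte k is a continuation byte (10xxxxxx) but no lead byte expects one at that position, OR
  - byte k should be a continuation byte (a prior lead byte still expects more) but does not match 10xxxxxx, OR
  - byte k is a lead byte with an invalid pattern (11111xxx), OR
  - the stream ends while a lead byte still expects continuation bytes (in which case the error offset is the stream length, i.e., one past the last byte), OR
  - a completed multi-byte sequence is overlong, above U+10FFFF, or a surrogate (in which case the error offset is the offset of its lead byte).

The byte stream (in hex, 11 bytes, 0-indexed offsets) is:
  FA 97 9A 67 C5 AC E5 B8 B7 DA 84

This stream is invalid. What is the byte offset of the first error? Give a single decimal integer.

Byte[0]=FA: INVALID lead byte (not 0xxx/110x/1110/11110)

Answer: 0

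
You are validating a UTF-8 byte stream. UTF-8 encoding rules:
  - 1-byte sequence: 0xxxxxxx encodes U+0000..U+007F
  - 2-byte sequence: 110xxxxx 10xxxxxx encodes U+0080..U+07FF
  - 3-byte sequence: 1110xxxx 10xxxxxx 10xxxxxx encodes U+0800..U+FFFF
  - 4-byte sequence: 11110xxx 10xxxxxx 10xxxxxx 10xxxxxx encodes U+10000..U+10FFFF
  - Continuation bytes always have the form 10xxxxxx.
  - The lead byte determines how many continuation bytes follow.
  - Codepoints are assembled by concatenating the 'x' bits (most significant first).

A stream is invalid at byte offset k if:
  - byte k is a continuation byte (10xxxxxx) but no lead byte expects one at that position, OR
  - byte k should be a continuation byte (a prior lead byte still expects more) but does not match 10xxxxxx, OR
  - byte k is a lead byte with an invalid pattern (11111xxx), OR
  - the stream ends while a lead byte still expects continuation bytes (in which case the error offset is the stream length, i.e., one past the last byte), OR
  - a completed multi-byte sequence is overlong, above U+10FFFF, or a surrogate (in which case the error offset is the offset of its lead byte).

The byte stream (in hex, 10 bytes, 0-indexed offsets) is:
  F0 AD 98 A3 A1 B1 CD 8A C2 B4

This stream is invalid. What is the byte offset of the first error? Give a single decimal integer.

Byte[0]=F0: 4-byte lead, need 3 cont bytes. acc=0x0
Byte[1]=AD: continuation. acc=(acc<<6)|0x2D=0x2D
Byte[2]=98: continuation. acc=(acc<<6)|0x18=0xB58
Byte[3]=A3: continuation. acc=(acc<<6)|0x23=0x2D623
Completed: cp=U+2D623 (starts at byte 0)
Byte[4]=A1: INVALID lead byte (not 0xxx/110x/1110/11110)

Answer: 4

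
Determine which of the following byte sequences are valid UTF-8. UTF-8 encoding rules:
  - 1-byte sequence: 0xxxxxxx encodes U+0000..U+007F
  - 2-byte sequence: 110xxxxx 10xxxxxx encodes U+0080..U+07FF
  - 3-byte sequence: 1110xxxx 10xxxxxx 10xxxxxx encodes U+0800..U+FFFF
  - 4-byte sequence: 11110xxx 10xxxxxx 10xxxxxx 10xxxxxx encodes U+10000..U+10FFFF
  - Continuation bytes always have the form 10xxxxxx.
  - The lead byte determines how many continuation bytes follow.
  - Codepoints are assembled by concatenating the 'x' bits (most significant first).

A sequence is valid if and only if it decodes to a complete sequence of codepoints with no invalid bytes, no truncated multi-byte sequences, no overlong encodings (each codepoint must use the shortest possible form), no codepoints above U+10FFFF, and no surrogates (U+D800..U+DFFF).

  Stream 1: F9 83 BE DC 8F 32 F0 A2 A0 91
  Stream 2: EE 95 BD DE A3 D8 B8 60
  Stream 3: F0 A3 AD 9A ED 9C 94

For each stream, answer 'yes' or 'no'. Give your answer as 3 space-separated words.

Answer: no yes yes

Derivation:
Stream 1: error at byte offset 0. INVALID
Stream 2: decodes cleanly. VALID
Stream 3: decodes cleanly. VALID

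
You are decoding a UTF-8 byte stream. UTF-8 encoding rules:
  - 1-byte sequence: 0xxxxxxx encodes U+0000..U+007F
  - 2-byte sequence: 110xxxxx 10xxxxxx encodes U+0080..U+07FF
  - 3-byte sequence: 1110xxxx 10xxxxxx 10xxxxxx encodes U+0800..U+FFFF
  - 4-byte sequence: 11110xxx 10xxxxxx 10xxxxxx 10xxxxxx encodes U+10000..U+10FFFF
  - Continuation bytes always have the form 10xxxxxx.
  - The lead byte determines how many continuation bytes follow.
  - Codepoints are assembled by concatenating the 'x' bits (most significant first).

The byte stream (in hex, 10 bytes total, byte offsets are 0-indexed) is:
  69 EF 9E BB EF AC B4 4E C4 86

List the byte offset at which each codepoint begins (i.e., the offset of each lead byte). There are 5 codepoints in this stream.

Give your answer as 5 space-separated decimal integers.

Byte[0]=69: 1-byte ASCII. cp=U+0069
Byte[1]=EF: 3-byte lead, need 2 cont bytes. acc=0xF
Byte[2]=9E: continuation. acc=(acc<<6)|0x1E=0x3DE
Byte[3]=BB: continuation. acc=(acc<<6)|0x3B=0xF7BB
Completed: cp=U+F7BB (starts at byte 1)
Byte[4]=EF: 3-byte lead, need 2 cont bytes. acc=0xF
Byte[5]=AC: continuation. acc=(acc<<6)|0x2C=0x3EC
Byte[6]=B4: continuation. acc=(acc<<6)|0x34=0xFB34
Completed: cp=U+FB34 (starts at byte 4)
Byte[7]=4E: 1-byte ASCII. cp=U+004E
Byte[8]=C4: 2-byte lead, need 1 cont bytes. acc=0x4
Byte[9]=86: continuation. acc=(acc<<6)|0x06=0x106
Completed: cp=U+0106 (starts at byte 8)

Answer: 0 1 4 7 8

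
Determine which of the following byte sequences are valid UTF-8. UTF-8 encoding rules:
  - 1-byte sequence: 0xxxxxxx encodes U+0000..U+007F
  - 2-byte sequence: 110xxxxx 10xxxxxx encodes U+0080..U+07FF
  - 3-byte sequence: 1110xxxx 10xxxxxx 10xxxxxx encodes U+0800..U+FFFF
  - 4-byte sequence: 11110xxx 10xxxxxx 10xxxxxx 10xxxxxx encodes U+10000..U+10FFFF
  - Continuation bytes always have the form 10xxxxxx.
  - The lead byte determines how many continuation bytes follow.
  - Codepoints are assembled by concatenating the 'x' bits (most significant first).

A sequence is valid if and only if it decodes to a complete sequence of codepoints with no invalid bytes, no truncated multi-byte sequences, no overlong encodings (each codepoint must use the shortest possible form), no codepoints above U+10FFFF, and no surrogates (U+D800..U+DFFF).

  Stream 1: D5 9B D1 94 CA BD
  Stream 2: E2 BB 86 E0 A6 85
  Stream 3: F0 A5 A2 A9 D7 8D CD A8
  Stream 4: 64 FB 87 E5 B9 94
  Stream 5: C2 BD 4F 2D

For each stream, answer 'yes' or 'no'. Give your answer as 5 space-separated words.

Stream 1: decodes cleanly. VALID
Stream 2: decodes cleanly. VALID
Stream 3: decodes cleanly. VALID
Stream 4: error at byte offset 1. INVALID
Stream 5: decodes cleanly. VALID

Answer: yes yes yes no yes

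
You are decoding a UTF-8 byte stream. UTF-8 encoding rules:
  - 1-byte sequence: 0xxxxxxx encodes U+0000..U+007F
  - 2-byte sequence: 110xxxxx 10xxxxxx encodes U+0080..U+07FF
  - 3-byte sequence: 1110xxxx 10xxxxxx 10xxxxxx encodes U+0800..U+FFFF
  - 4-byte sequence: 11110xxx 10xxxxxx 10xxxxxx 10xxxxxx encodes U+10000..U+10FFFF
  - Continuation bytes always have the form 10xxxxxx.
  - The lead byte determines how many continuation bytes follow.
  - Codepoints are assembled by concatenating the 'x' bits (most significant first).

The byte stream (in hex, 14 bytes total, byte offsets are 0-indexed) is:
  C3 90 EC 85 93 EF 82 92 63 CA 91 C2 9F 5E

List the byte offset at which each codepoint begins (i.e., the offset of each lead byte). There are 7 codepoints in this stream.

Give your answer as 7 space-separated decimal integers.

Byte[0]=C3: 2-byte lead, need 1 cont bytes. acc=0x3
Byte[1]=90: continuation. acc=(acc<<6)|0x10=0xD0
Completed: cp=U+00D0 (starts at byte 0)
Byte[2]=EC: 3-byte lead, need 2 cont bytes. acc=0xC
Byte[3]=85: continuation. acc=(acc<<6)|0x05=0x305
Byte[4]=93: continuation. acc=(acc<<6)|0x13=0xC153
Completed: cp=U+C153 (starts at byte 2)
Byte[5]=EF: 3-byte lead, need 2 cont bytes. acc=0xF
Byte[6]=82: continuation. acc=(acc<<6)|0x02=0x3C2
Byte[7]=92: continuation. acc=(acc<<6)|0x12=0xF092
Completed: cp=U+F092 (starts at byte 5)
Byte[8]=63: 1-byte ASCII. cp=U+0063
Byte[9]=CA: 2-byte lead, need 1 cont bytes. acc=0xA
Byte[10]=91: continuation. acc=(acc<<6)|0x11=0x291
Completed: cp=U+0291 (starts at byte 9)
Byte[11]=C2: 2-byte lead, need 1 cont bytes. acc=0x2
Byte[12]=9F: continuation. acc=(acc<<6)|0x1F=0x9F
Completed: cp=U+009F (starts at byte 11)
Byte[13]=5E: 1-byte ASCII. cp=U+005E

Answer: 0 2 5 8 9 11 13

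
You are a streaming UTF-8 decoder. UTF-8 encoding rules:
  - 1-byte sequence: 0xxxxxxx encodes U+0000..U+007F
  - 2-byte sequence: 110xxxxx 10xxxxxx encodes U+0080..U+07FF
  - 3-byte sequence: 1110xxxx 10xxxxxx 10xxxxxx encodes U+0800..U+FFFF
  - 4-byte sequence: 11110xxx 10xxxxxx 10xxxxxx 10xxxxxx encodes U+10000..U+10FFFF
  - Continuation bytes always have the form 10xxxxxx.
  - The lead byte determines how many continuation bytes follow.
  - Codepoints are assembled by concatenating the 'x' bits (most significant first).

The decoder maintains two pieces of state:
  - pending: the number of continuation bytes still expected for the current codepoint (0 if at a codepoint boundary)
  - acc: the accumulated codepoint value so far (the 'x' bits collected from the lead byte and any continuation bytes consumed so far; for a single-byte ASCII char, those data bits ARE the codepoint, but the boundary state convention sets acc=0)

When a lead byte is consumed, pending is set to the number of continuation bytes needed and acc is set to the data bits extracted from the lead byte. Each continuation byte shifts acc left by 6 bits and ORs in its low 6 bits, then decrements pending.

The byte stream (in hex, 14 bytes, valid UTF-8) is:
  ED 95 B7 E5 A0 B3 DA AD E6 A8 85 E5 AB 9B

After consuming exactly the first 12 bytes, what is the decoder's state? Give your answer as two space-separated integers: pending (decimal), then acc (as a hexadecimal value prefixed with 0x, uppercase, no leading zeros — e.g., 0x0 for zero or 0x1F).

Byte[0]=ED: 3-byte lead. pending=2, acc=0xD
Byte[1]=95: continuation. acc=(acc<<6)|0x15=0x355, pending=1
Byte[2]=B7: continuation. acc=(acc<<6)|0x37=0xD577, pending=0
Byte[3]=E5: 3-byte lead. pending=2, acc=0x5
Byte[4]=A0: continuation. acc=(acc<<6)|0x20=0x160, pending=1
Byte[5]=B3: continuation. acc=(acc<<6)|0x33=0x5833, pending=0
Byte[6]=DA: 2-byte lead. pending=1, acc=0x1A
Byte[7]=AD: continuation. acc=(acc<<6)|0x2D=0x6AD, pending=0
Byte[8]=E6: 3-byte lead. pending=2, acc=0x6
Byte[9]=A8: continuation. acc=(acc<<6)|0x28=0x1A8, pending=1
Byte[10]=85: continuation. acc=(acc<<6)|0x05=0x6A05, pending=0
Byte[11]=E5: 3-byte lead. pending=2, acc=0x5

Answer: 2 0x5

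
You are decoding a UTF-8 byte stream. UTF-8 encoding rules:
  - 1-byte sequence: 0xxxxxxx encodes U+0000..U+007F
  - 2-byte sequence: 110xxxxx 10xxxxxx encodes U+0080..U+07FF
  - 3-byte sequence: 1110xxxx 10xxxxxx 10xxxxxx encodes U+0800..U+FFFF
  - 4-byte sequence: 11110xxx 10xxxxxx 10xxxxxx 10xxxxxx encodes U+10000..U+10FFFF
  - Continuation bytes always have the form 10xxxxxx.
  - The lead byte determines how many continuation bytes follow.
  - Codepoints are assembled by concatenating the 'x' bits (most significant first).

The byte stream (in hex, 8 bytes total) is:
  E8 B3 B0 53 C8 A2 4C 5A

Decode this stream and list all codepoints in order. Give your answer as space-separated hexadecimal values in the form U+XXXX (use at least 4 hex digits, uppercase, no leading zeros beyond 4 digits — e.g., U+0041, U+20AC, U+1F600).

Byte[0]=E8: 3-byte lead, need 2 cont bytes. acc=0x8
Byte[1]=B3: continuation. acc=(acc<<6)|0x33=0x233
Byte[2]=B0: continuation. acc=(acc<<6)|0x30=0x8CF0
Completed: cp=U+8CF0 (starts at byte 0)
Byte[3]=53: 1-byte ASCII. cp=U+0053
Byte[4]=C8: 2-byte lead, need 1 cont bytes. acc=0x8
Byte[5]=A2: continuation. acc=(acc<<6)|0x22=0x222
Completed: cp=U+0222 (starts at byte 4)
Byte[6]=4C: 1-byte ASCII. cp=U+004C
Byte[7]=5A: 1-byte ASCII. cp=U+005A

Answer: U+8CF0 U+0053 U+0222 U+004C U+005A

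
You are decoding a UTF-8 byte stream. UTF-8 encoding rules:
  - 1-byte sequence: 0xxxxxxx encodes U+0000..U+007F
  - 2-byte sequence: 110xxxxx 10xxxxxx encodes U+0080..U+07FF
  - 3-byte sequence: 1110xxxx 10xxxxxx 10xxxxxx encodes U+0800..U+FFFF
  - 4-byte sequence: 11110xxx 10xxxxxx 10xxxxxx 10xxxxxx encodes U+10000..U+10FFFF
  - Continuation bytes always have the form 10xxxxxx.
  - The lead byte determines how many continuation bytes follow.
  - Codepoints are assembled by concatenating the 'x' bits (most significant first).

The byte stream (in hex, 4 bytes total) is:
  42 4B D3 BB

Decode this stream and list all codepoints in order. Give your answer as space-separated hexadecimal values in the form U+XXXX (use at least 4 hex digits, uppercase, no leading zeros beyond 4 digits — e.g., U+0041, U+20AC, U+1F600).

Answer: U+0042 U+004B U+04FB

Derivation:
Byte[0]=42: 1-byte ASCII. cp=U+0042
Byte[1]=4B: 1-byte ASCII. cp=U+004B
Byte[2]=D3: 2-byte lead, need 1 cont bytes. acc=0x13
Byte[3]=BB: continuation. acc=(acc<<6)|0x3B=0x4FB
Completed: cp=U+04FB (starts at byte 2)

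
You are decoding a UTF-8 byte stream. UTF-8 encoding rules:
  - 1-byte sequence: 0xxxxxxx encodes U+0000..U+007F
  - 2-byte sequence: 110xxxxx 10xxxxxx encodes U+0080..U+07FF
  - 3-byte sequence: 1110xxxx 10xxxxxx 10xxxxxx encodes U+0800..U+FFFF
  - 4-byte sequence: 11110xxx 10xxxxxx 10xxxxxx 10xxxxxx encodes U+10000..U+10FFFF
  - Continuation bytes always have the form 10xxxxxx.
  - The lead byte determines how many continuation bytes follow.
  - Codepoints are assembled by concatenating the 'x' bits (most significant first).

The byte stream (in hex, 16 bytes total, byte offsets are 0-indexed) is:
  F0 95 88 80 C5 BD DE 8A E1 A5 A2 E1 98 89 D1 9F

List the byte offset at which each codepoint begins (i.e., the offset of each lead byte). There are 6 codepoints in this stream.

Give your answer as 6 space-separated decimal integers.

Answer: 0 4 6 8 11 14

Derivation:
Byte[0]=F0: 4-byte lead, need 3 cont bytes. acc=0x0
Byte[1]=95: continuation. acc=(acc<<6)|0x15=0x15
Byte[2]=88: continuation. acc=(acc<<6)|0x08=0x548
Byte[3]=80: continuation. acc=(acc<<6)|0x00=0x15200
Completed: cp=U+15200 (starts at byte 0)
Byte[4]=C5: 2-byte lead, need 1 cont bytes. acc=0x5
Byte[5]=BD: continuation. acc=(acc<<6)|0x3D=0x17D
Completed: cp=U+017D (starts at byte 4)
Byte[6]=DE: 2-byte lead, need 1 cont bytes. acc=0x1E
Byte[7]=8A: continuation. acc=(acc<<6)|0x0A=0x78A
Completed: cp=U+078A (starts at byte 6)
Byte[8]=E1: 3-byte lead, need 2 cont bytes. acc=0x1
Byte[9]=A5: continuation. acc=(acc<<6)|0x25=0x65
Byte[10]=A2: continuation. acc=(acc<<6)|0x22=0x1962
Completed: cp=U+1962 (starts at byte 8)
Byte[11]=E1: 3-byte lead, need 2 cont bytes. acc=0x1
Byte[12]=98: continuation. acc=(acc<<6)|0x18=0x58
Byte[13]=89: continuation. acc=(acc<<6)|0x09=0x1609
Completed: cp=U+1609 (starts at byte 11)
Byte[14]=D1: 2-byte lead, need 1 cont bytes. acc=0x11
Byte[15]=9F: continuation. acc=(acc<<6)|0x1F=0x45F
Completed: cp=U+045F (starts at byte 14)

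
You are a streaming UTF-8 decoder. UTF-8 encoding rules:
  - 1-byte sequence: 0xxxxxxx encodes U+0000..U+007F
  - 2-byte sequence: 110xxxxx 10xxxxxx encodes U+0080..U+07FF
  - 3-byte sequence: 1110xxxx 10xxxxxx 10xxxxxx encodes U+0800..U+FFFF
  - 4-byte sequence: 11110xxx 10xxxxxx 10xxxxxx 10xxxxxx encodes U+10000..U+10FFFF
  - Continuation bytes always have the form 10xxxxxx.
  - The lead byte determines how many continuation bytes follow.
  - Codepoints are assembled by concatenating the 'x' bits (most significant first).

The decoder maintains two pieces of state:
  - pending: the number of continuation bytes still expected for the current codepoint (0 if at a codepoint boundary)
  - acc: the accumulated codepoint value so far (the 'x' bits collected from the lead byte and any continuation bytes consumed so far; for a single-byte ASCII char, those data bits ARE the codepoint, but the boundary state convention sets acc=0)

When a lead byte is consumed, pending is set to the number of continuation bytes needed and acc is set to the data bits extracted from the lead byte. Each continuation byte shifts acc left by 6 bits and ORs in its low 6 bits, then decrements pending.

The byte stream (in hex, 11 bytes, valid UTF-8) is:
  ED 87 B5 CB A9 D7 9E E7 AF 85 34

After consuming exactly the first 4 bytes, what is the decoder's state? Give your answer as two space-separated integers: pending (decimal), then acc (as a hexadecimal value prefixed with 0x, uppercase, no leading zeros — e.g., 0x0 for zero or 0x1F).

Answer: 1 0xB

Derivation:
Byte[0]=ED: 3-byte lead. pending=2, acc=0xD
Byte[1]=87: continuation. acc=(acc<<6)|0x07=0x347, pending=1
Byte[2]=B5: continuation. acc=(acc<<6)|0x35=0xD1F5, pending=0
Byte[3]=CB: 2-byte lead. pending=1, acc=0xB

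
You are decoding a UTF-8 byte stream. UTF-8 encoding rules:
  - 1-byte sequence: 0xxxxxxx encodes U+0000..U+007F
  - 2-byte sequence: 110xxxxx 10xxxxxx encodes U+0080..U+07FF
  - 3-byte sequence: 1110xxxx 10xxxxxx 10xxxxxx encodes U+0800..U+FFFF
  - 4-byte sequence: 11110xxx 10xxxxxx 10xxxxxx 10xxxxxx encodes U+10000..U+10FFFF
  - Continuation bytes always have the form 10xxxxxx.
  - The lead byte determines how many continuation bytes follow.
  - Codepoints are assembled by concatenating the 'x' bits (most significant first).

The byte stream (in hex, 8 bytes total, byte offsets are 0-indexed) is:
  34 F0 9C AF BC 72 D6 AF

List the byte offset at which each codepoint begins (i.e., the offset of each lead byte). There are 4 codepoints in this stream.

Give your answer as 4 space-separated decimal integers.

Answer: 0 1 5 6

Derivation:
Byte[0]=34: 1-byte ASCII. cp=U+0034
Byte[1]=F0: 4-byte lead, need 3 cont bytes. acc=0x0
Byte[2]=9C: continuation. acc=(acc<<6)|0x1C=0x1C
Byte[3]=AF: continuation. acc=(acc<<6)|0x2F=0x72F
Byte[4]=BC: continuation. acc=(acc<<6)|0x3C=0x1CBFC
Completed: cp=U+1CBFC (starts at byte 1)
Byte[5]=72: 1-byte ASCII. cp=U+0072
Byte[6]=D6: 2-byte lead, need 1 cont bytes. acc=0x16
Byte[7]=AF: continuation. acc=(acc<<6)|0x2F=0x5AF
Completed: cp=U+05AF (starts at byte 6)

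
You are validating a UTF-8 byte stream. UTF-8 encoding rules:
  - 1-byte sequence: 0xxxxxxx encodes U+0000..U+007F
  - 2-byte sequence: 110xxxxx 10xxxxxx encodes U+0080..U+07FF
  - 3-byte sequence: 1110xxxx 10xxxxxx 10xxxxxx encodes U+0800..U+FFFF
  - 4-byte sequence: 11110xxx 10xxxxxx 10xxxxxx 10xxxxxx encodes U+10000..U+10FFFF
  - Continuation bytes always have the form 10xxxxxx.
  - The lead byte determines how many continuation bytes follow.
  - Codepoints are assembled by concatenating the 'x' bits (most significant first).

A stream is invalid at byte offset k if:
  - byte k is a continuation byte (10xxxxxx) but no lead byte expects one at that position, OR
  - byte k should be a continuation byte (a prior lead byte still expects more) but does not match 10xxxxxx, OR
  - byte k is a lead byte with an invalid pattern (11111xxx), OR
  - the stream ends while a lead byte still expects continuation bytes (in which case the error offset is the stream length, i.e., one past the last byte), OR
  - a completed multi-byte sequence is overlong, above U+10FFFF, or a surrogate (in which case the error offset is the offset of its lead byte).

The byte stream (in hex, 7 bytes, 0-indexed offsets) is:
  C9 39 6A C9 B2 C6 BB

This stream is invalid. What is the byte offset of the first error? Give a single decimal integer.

Answer: 1

Derivation:
Byte[0]=C9: 2-byte lead, need 1 cont bytes. acc=0x9
Byte[1]=39: expected 10xxxxxx continuation. INVALID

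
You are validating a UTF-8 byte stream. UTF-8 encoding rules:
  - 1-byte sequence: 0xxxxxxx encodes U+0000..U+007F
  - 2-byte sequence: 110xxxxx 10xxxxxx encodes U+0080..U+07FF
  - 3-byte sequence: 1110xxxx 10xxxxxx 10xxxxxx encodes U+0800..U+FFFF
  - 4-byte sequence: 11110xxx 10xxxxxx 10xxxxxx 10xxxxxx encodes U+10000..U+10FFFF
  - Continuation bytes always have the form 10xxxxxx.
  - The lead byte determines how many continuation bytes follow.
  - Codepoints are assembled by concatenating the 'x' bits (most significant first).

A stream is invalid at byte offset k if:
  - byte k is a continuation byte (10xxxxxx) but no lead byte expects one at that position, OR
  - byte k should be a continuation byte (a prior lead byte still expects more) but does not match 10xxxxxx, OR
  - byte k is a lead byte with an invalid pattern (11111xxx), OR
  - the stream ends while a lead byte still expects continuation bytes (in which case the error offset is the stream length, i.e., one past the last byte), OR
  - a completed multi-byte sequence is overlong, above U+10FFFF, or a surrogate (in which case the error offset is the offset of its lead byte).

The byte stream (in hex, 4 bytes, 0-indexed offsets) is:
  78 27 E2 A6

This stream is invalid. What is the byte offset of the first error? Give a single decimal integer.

Byte[0]=78: 1-byte ASCII. cp=U+0078
Byte[1]=27: 1-byte ASCII. cp=U+0027
Byte[2]=E2: 3-byte lead, need 2 cont bytes. acc=0x2
Byte[3]=A6: continuation. acc=(acc<<6)|0x26=0xA6
Byte[4]: stream ended, expected continuation. INVALID

Answer: 4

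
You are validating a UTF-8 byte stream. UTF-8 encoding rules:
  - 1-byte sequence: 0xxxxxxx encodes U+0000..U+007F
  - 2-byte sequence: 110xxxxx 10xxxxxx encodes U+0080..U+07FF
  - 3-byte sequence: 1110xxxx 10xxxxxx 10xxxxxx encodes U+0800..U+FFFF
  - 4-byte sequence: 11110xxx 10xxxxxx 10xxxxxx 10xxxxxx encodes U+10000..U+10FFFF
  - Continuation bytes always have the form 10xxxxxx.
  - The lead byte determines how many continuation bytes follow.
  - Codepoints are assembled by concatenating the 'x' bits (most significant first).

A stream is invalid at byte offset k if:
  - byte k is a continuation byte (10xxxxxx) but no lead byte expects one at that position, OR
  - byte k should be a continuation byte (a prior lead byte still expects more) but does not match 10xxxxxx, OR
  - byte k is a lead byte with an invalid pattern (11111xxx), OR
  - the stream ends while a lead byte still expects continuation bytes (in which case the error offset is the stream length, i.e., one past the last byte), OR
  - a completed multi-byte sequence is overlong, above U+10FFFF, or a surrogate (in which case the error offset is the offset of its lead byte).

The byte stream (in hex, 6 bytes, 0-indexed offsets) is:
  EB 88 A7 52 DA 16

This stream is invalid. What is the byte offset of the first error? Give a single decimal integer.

Answer: 5

Derivation:
Byte[0]=EB: 3-byte lead, need 2 cont bytes. acc=0xB
Byte[1]=88: continuation. acc=(acc<<6)|0x08=0x2C8
Byte[2]=A7: continuation. acc=(acc<<6)|0x27=0xB227
Completed: cp=U+B227 (starts at byte 0)
Byte[3]=52: 1-byte ASCII. cp=U+0052
Byte[4]=DA: 2-byte lead, need 1 cont bytes. acc=0x1A
Byte[5]=16: expected 10xxxxxx continuation. INVALID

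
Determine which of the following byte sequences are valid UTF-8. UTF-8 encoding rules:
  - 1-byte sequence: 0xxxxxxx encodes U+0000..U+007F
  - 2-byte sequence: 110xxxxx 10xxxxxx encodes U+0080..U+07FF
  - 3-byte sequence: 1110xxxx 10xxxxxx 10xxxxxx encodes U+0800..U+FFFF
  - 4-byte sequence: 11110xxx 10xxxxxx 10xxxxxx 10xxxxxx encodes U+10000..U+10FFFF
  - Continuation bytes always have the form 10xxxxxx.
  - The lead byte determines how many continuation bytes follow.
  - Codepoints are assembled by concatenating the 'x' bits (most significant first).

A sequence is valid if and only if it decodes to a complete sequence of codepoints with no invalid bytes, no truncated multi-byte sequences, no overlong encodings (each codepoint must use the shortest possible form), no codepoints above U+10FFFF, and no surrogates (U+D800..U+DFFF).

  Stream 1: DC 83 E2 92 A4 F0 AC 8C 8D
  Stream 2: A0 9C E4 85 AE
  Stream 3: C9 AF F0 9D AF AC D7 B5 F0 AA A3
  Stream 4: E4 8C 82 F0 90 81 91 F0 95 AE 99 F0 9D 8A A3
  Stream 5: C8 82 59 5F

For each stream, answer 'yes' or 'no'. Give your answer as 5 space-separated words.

Answer: yes no no yes yes

Derivation:
Stream 1: decodes cleanly. VALID
Stream 2: error at byte offset 0. INVALID
Stream 3: error at byte offset 11. INVALID
Stream 4: decodes cleanly. VALID
Stream 5: decodes cleanly. VALID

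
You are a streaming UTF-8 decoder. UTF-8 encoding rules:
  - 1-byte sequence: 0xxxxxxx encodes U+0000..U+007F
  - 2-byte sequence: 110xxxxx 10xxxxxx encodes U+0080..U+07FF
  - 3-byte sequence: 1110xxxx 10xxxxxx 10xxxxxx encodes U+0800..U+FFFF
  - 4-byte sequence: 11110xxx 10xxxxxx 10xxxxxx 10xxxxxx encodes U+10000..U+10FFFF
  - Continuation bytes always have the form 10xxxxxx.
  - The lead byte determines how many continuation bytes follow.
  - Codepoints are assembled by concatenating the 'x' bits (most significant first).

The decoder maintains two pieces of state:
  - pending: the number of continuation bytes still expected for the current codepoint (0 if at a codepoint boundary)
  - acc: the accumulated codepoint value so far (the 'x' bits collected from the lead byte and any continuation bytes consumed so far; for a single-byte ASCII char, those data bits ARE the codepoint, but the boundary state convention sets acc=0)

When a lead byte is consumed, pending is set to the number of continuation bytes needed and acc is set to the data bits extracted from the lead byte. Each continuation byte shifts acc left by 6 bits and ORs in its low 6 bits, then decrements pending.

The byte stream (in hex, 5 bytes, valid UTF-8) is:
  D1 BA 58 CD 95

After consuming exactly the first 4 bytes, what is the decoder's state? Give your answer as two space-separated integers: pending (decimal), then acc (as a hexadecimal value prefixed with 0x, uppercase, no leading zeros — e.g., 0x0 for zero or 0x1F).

Byte[0]=D1: 2-byte lead. pending=1, acc=0x11
Byte[1]=BA: continuation. acc=(acc<<6)|0x3A=0x47A, pending=0
Byte[2]=58: 1-byte. pending=0, acc=0x0
Byte[3]=CD: 2-byte lead. pending=1, acc=0xD

Answer: 1 0xD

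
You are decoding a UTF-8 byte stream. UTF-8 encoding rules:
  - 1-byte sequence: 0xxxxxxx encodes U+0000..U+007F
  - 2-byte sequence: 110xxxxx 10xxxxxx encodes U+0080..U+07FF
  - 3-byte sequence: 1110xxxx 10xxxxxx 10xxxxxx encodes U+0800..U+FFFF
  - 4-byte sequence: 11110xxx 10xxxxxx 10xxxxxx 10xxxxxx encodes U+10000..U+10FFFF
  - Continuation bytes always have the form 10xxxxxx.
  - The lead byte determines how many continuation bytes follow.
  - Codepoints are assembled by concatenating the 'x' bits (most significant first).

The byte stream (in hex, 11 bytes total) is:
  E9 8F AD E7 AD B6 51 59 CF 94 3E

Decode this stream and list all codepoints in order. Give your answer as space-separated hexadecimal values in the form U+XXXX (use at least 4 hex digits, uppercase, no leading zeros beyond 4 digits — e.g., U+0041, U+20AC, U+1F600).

Answer: U+93ED U+7B76 U+0051 U+0059 U+03D4 U+003E

Derivation:
Byte[0]=E9: 3-byte lead, need 2 cont bytes. acc=0x9
Byte[1]=8F: continuation. acc=(acc<<6)|0x0F=0x24F
Byte[2]=AD: continuation. acc=(acc<<6)|0x2D=0x93ED
Completed: cp=U+93ED (starts at byte 0)
Byte[3]=E7: 3-byte lead, need 2 cont bytes. acc=0x7
Byte[4]=AD: continuation. acc=(acc<<6)|0x2D=0x1ED
Byte[5]=B6: continuation. acc=(acc<<6)|0x36=0x7B76
Completed: cp=U+7B76 (starts at byte 3)
Byte[6]=51: 1-byte ASCII. cp=U+0051
Byte[7]=59: 1-byte ASCII. cp=U+0059
Byte[8]=CF: 2-byte lead, need 1 cont bytes. acc=0xF
Byte[9]=94: continuation. acc=(acc<<6)|0x14=0x3D4
Completed: cp=U+03D4 (starts at byte 8)
Byte[10]=3E: 1-byte ASCII. cp=U+003E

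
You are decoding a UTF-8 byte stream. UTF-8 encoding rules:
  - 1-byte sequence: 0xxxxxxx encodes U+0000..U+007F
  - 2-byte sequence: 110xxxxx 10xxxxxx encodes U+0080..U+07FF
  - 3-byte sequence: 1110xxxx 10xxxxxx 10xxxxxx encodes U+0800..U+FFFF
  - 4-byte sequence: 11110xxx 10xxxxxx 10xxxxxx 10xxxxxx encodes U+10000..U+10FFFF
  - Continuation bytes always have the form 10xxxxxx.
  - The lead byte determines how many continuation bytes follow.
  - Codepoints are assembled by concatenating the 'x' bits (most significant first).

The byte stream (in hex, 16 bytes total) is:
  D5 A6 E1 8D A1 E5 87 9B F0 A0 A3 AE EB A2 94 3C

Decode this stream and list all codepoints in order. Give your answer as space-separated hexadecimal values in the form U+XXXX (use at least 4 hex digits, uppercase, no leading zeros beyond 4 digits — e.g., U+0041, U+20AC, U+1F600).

Byte[0]=D5: 2-byte lead, need 1 cont bytes. acc=0x15
Byte[1]=A6: continuation. acc=(acc<<6)|0x26=0x566
Completed: cp=U+0566 (starts at byte 0)
Byte[2]=E1: 3-byte lead, need 2 cont bytes. acc=0x1
Byte[3]=8D: continuation. acc=(acc<<6)|0x0D=0x4D
Byte[4]=A1: continuation. acc=(acc<<6)|0x21=0x1361
Completed: cp=U+1361 (starts at byte 2)
Byte[5]=E5: 3-byte lead, need 2 cont bytes. acc=0x5
Byte[6]=87: continuation. acc=(acc<<6)|0x07=0x147
Byte[7]=9B: continuation. acc=(acc<<6)|0x1B=0x51DB
Completed: cp=U+51DB (starts at byte 5)
Byte[8]=F0: 4-byte lead, need 3 cont bytes. acc=0x0
Byte[9]=A0: continuation. acc=(acc<<6)|0x20=0x20
Byte[10]=A3: continuation. acc=(acc<<6)|0x23=0x823
Byte[11]=AE: continuation. acc=(acc<<6)|0x2E=0x208EE
Completed: cp=U+208EE (starts at byte 8)
Byte[12]=EB: 3-byte lead, need 2 cont bytes. acc=0xB
Byte[13]=A2: continuation. acc=(acc<<6)|0x22=0x2E2
Byte[14]=94: continuation. acc=(acc<<6)|0x14=0xB894
Completed: cp=U+B894 (starts at byte 12)
Byte[15]=3C: 1-byte ASCII. cp=U+003C

Answer: U+0566 U+1361 U+51DB U+208EE U+B894 U+003C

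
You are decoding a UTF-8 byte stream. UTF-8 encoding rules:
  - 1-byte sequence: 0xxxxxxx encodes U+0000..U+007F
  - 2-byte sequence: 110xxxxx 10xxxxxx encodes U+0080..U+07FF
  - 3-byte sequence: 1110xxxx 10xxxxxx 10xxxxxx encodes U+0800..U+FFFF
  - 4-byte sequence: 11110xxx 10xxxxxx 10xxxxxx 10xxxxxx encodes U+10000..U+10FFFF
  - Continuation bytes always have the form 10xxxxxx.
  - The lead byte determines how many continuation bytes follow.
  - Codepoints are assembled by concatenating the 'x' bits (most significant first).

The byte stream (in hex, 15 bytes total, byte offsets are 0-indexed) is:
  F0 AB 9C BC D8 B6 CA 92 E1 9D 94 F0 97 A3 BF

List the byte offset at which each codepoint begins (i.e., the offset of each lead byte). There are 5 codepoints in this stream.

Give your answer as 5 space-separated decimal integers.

Byte[0]=F0: 4-byte lead, need 3 cont bytes. acc=0x0
Byte[1]=AB: continuation. acc=(acc<<6)|0x2B=0x2B
Byte[2]=9C: continuation. acc=(acc<<6)|0x1C=0xADC
Byte[3]=BC: continuation. acc=(acc<<6)|0x3C=0x2B73C
Completed: cp=U+2B73C (starts at byte 0)
Byte[4]=D8: 2-byte lead, need 1 cont bytes. acc=0x18
Byte[5]=B6: continuation. acc=(acc<<6)|0x36=0x636
Completed: cp=U+0636 (starts at byte 4)
Byte[6]=CA: 2-byte lead, need 1 cont bytes. acc=0xA
Byte[7]=92: continuation. acc=(acc<<6)|0x12=0x292
Completed: cp=U+0292 (starts at byte 6)
Byte[8]=E1: 3-byte lead, need 2 cont bytes. acc=0x1
Byte[9]=9D: continuation. acc=(acc<<6)|0x1D=0x5D
Byte[10]=94: continuation. acc=(acc<<6)|0x14=0x1754
Completed: cp=U+1754 (starts at byte 8)
Byte[11]=F0: 4-byte lead, need 3 cont bytes. acc=0x0
Byte[12]=97: continuation. acc=(acc<<6)|0x17=0x17
Byte[13]=A3: continuation. acc=(acc<<6)|0x23=0x5E3
Byte[14]=BF: continuation. acc=(acc<<6)|0x3F=0x178FF
Completed: cp=U+178FF (starts at byte 11)

Answer: 0 4 6 8 11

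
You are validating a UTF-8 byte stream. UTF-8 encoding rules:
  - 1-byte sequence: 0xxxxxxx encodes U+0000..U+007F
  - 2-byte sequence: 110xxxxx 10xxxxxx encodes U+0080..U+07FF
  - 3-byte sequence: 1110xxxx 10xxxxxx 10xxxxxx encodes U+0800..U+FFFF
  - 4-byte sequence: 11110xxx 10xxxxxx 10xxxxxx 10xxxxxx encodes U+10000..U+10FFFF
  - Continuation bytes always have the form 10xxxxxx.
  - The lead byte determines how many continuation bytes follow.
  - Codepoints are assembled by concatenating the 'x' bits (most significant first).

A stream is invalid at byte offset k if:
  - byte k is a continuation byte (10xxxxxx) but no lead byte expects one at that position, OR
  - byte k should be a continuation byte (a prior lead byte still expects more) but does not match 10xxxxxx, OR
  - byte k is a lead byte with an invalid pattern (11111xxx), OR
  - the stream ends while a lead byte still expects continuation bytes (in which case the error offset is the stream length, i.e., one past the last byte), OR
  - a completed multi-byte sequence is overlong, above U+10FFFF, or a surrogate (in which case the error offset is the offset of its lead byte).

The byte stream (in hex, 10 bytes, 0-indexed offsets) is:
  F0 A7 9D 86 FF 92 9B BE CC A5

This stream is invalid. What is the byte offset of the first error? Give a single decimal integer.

Byte[0]=F0: 4-byte lead, need 3 cont bytes. acc=0x0
Byte[1]=A7: continuation. acc=(acc<<6)|0x27=0x27
Byte[2]=9D: continuation. acc=(acc<<6)|0x1D=0x9DD
Byte[3]=86: continuation. acc=(acc<<6)|0x06=0x27746
Completed: cp=U+27746 (starts at byte 0)
Byte[4]=FF: INVALID lead byte (not 0xxx/110x/1110/11110)

Answer: 4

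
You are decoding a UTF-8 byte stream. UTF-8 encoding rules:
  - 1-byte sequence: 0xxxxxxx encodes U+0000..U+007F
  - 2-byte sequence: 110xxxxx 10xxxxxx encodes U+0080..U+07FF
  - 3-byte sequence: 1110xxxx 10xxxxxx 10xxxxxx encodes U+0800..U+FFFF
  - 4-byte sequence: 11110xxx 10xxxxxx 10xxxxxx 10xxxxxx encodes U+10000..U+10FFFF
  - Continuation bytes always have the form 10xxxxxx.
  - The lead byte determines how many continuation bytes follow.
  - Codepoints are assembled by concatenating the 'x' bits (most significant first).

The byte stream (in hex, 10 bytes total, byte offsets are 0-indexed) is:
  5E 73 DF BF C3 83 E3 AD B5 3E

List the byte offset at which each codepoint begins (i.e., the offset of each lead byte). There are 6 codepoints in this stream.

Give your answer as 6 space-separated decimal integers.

Answer: 0 1 2 4 6 9

Derivation:
Byte[0]=5E: 1-byte ASCII. cp=U+005E
Byte[1]=73: 1-byte ASCII. cp=U+0073
Byte[2]=DF: 2-byte lead, need 1 cont bytes. acc=0x1F
Byte[3]=BF: continuation. acc=(acc<<6)|0x3F=0x7FF
Completed: cp=U+07FF (starts at byte 2)
Byte[4]=C3: 2-byte lead, need 1 cont bytes. acc=0x3
Byte[5]=83: continuation. acc=(acc<<6)|0x03=0xC3
Completed: cp=U+00C3 (starts at byte 4)
Byte[6]=E3: 3-byte lead, need 2 cont bytes. acc=0x3
Byte[7]=AD: continuation. acc=(acc<<6)|0x2D=0xED
Byte[8]=B5: continuation. acc=(acc<<6)|0x35=0x3B75
Completed: cp=U+3B75 (starts at byte 6)
Byte[9]=3E: 1-byte ASCII. cp=U+003E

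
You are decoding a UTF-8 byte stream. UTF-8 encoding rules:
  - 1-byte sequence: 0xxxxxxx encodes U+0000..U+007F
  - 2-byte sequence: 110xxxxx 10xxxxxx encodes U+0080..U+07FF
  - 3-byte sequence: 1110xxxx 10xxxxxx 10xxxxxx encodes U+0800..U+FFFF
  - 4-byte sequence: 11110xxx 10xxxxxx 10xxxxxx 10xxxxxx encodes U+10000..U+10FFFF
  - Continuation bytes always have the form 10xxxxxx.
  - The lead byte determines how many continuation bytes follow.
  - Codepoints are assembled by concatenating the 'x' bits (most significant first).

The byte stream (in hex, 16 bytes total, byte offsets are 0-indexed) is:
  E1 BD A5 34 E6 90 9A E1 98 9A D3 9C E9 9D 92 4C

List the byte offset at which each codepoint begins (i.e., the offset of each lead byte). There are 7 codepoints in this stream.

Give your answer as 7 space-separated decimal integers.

Byte[0]=E1: 3-byte lead, need 2 cont bytes. acc=0x1
Byte[1]=BD: continuation. acc=(acc<<6)|0x3D=0x7D
Byte[2]=A5: continuation. acc=(acc<<6)|0x25=0x1F65
Completed: cp=U+1F65 (starts at byte 0)
Byte[3]=34: 1-byte ASCII. cp=U+0034
Byte[4]=E6: 3-byte lead, need 2 cont bytes. acc=0x6
Byte[5]=90: continuation. acc=(acc<<6)|0x10=0x190
Byte[6]=9A: continuation. acc=(acc<<6)|0x1A=0x641A
Completed: cp=U+641A (starts at byte 4)
Byte[7]=E1: 3-byte lead, need 2 cont bytes. acc=0x1
Byte[8]=98: continuation. acc=(acc<<6)|0x18=0x58
Byte[9]=9A: continuation. acc=(acc<<6)|0x1A=0x161A
Completed: cp=U+161A (starts at byte 7)
Byte[10]=D3: 2-byte lead, need 1 cont bytes. acc=0x13
Byte[11]=9C: continuation. acc=(acc<<6)|0x1C=0x4DC
Completed: cp=U+04DC (starts at byte 10)
Byte[12]=E9: 3-byte lead, need 2 cont bytes. acc=0x9
Byte[13]=9D: continuation. acc=(acc<<6)|0x1D=0x25D
Byte[14]=92: continuation. acc=(acc<<6)|0x12=0x9752
Completed: cp=U+9752 (starts at byte 12)
Byte[15]=4C: 1-byte ASCII. cp=U+004C

Answer: 0 3 4 7 10 12 15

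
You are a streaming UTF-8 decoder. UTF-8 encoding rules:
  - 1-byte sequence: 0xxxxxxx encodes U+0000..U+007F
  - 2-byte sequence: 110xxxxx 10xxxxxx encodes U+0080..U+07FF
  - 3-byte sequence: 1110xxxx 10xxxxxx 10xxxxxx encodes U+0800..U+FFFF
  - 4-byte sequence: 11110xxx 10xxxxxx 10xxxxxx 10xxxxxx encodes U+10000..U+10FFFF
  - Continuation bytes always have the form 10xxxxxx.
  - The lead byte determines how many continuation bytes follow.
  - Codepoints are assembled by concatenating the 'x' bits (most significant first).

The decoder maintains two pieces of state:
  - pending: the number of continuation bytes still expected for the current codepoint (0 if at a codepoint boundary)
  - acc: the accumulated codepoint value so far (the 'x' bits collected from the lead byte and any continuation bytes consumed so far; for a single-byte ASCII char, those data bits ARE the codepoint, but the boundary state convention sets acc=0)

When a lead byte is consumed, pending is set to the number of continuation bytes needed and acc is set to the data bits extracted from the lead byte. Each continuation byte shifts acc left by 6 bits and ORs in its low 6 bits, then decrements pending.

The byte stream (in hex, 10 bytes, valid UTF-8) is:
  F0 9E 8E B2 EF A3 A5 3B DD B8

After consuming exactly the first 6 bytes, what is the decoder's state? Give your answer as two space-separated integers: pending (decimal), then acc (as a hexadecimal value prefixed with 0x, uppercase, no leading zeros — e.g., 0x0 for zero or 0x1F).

Byte[0]=F0: 4-byte lead. pending=3, acc=0x0
Byte[1]=9E: continuation. acc=(acc<<6)|0x1E=0x1E, pending=2
Byte[2]=8E: continuation. acc=(acc<<6)|0x0E=0x78E, pending=1
Byte[3]=B2: continuation. acc=(acc<<6)|0x32=0x1E3B2, pending=0
Byte[4]=EF: 3-byte lead. pending=2, acc=0xF
Byte[5]=A3: continuation. acc=(acc<<6)|0x23=0x3E3, pending=1

Answer: 1 0x3E3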